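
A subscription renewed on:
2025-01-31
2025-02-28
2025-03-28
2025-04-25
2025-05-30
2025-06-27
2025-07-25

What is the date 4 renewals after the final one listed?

2025-11-28

All Fridays; the gaps (28, 28, 28, 35, 28, 28) vary with month length.
This is the last Friday of each month.
Last Friday of August 2025: 2025-08-29.
September 2025 ends with Friday 2025-09-26.
October 2025 ends with Friday 2025-10-31.
Last Friday of November 2025: 2025-11-28.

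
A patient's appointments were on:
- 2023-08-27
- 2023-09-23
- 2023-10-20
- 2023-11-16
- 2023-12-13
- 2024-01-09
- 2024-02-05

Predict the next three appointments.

Gaps between consecutive events: 27, 27, 27, 27, 27, 27 days — a constant 27-day interval.
2024-02-05 + 27 days = 2024-03-03.
2024-03-03 + 27 days = 2024-03-30.
2024-03-30 + 27 days = 2024-04-26.

2024-03-03, 2024-03-30, 2024-04-26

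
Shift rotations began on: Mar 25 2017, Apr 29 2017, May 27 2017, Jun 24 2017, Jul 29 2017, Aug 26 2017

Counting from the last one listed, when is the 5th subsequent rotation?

Every date is a Saturday; gaps 35, 28, 28, 35, 28 days.
Each is the last Saturday of its month (at least one falls on the 29th or later, ruling out '4th Saturday').
Last Saturday of September 2017: Sep 30 2017.
Last Saturday of October 2017: Oct 28 2017.
November 2017 ends with Saturday Nov 25 2017.
Last Saturday of December 2017: Dec 30 2017.
Last Saturday of January 2018: Jan 27 2018.

Jan 27 2018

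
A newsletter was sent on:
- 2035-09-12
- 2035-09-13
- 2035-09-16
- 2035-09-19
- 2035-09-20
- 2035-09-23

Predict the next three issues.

2035-09-26, 2035-09-27, 2035-09-30

The gap pattern 1, 3, 3, 1, 3 repeats every 3 events.
These are the Wednesdays, Thursdays and Sundays of each week.
The following Wednesday is 2035-09-26.
Next Thursday: 2035-09-27.
The following Sunday is 2035-09-30.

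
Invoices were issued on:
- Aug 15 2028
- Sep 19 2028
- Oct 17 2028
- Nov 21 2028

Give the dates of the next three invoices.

Dec 19 2028, Jan 16 2029, Feb 20 2029

Gaps: 35, 28, 35 days — a mix of 28 and 35. Every date is a Tuesday.
Each is the 3rd Tuesday of its month.
3rd Tuesday of December 2028: Dec 19 2028.
3rd Tuesday of January 2029: Jan 16 2029.
3rd Tuesday of February 2029: Feb 20 2029.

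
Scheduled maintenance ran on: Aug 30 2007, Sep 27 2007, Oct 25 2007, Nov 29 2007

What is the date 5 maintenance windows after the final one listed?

These are Thursdays with 28, 28, 35-day gaps.
Each is the final Thursday of its month — Aug 30 2007 is past the 28th, so '4th Thursday' doesn't fit.
Last Thursday of December 2007: Dec 27 2007.
January 2008 ends with Thursday Jan 31 2008.
February 2008 ends with Thursday Feb 28 2008.
Last Thursday of March 2008: Mar 27 2008.
Last Thursday of April 2008: Apr 24 2008.

Apr 24 2008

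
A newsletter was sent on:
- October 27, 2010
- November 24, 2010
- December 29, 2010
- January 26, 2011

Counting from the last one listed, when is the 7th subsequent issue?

August 31, 2011

Every date is a Wednesday; gaps 28, 35, 28 days.
Each is the last Wednesday of its month (at least one falls on the 29th or later, ruling out '4th Wednesday').
February 2011 ends with Wednesday February 23, 2011.
Last Wednesday of March 2011: March 30, 2011.
April 2011 ends with Wednesday April 27, 2011.
May 2011 ends with Wednesday May 25, 2011.
June 2011 ends with Wednesday June 29, 2011.
July 2011 ends with Wednesday July 27, 2011.
Last Wednesday of August 2011: August 31, 2011.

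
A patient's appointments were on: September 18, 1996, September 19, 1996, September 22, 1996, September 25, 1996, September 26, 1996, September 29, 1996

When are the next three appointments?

The gap pattern 1, 3, 3, 1, 3 repeats every 3 events.
These are the Wednesdays, Thursdays and Sundays of each week.
The following Wednesday is October 2, 1996.
Next Thursday: October 3, 1996.
The following Sunday is October 6, 1996.

October 2, 1996; October 3, 1996; October 6, 1996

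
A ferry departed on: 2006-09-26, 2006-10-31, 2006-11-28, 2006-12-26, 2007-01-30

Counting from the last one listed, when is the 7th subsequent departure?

2007-08-28

These are Tuesdays with 35, 28, 28, 35-day gaps.
Each is the final Tuesday of its month — 2006-10-31 is past the 28th, so '4th Tuesday' doesn't fit.
Last Tuesday of February 2007: 2007-02-27.
March 2007 ends with Tuesday 2007-03-27.
April 2007 ends with Tuesday 2007-04-24.
Last Tuesday of May 2007: 2007-05-29.
June 2007 ends with Tuesday 2007-06-26.
July 2007 ends with Tuesday 2007-07-31.
Last Tuesday of August 2007: 2007-08-28.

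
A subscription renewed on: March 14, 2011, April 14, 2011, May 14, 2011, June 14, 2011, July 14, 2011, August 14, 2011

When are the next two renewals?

Gaps: 31, 30, 31, 30, 31 days — not constant. Every event is on the 14th of the month.
Pattern: the 14th of each month.
Next: September 2011 → September 14, 2011.
October 2011: October 14, 2011.

September 14, 2011; October 14, 2011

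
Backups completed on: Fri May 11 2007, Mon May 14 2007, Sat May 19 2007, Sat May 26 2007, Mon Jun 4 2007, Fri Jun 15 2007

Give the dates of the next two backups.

Gaps: 3, 5, 7, 9, 11 days — each gap is 2 larger than the previous one.
Next gap: 13 days. Fri Jun 15 2007 + 13 days = Thu Jun 28 2007.
Next gap: 15 days. Thu Jun 28 2007 + 15 days = Fri Jul 13 2007.

Thu Jun 28 2007, Fri Jul 13 2007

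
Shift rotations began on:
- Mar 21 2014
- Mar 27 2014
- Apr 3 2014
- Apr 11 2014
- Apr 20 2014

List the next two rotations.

Gaps: 6, 7, 8, 9 days — each gap is 1 larger than the previous one.
Next gap: 10 days. Apr 20 2014 + 10 days = Apr 30 2014.
Next gap: 11 days. Apr 30 2014 + 11 days = May 11 2014.

Apr 30 2014, May 11 2014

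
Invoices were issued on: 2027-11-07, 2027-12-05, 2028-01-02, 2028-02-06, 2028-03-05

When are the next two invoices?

2028-04-02, 2028-05-07

Gaps: 28, 28, 35, 28 days — a mix of 28 and 35. Every date is a Sunday.
Each is the 1st Sunday of its month.
1st Sunday of April 2028: 2028-04-02.
1st Sunday of May 2028: 2028-05-07.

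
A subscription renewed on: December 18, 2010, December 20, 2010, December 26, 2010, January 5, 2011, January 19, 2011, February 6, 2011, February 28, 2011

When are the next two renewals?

March 26, 2011; April 25, 2011

Intervals are 2, 6, 10, 14, 18, 22 days — an arithmetic progression with common difference 4.
Next gap: 26 days. February 28, 2011 + 26 days = March 26, 2011.
Next gap: 30 days. March 26, 2011 + 30 days = April 25, 2011.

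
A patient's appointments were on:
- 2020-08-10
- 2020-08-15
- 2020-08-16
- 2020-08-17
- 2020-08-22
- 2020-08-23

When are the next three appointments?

Gaps: 5, 1, 1, 5, 1 days — not constant, but cyclic with period 3.
The events fall on every Monday, Saturday and Sunday.
Next Monday: 2020-08-24.
The following Saturday is 2020-08-29.
The following Sunday is 2020-08-30.

2020-08-24, 2020-08-29, 2020-08-30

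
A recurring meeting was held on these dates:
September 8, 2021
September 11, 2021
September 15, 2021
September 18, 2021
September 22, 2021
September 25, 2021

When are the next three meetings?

Gaps: 3, 4, 3, 4, 3 days — not constant, but cyclic with period 2.
The events fall on every Wednesday and Saturday.
The following Wednesday is September 29, 2021.
Next Saturday: October 2, 2021.
The following Wednesday is October 6, 2021.

September 29, 2021; October 2, 2021; October 6, 2021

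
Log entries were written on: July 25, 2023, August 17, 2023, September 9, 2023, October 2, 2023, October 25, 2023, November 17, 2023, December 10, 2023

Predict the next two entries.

January 2, 2024; January 25, 2024

Every event comes 23 days after the last (23, 23, 23, 23, 23, 23).
December 10, 2023 + 23 days = January 2, 2024.
January 2, 2024 + 23 days = January 25, 2024.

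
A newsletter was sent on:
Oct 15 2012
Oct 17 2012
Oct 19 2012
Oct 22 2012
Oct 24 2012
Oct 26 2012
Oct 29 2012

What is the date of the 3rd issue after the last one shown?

Nov 5 2012

The gap pattern 2, 2, 3, 2, 2, 3 repeats every 3 events.
These are the Mondays, Wednesdays and Fridays of each week.
Next Wednesday: Oct 31 2012.
The following Friday is Nov 2 2012.
The following Monday is Nov 5 2012.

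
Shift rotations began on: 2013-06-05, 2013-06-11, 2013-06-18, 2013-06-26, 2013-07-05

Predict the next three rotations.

2013-07-15, 2013-07-26, 2013-08-07

The spacing grows by 1 each time: 6, 7, 8, 9 days.
Next gap: 10 days. 2013-07-05 + 10 days = 2013-07-15.
Next gap: 11 days. 2013-07-15 + 11 days = 2013-07-26.
Next gap: 12 days. 2013-07-26 + 12 days = 2013-08-07.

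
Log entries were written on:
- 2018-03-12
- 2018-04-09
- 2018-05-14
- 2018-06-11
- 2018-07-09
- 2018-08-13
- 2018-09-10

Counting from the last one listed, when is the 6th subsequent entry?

2019-03-11

All dates are Mondays, 28, 35, 28, 28, 35, 28 days apart.
Specifically, the 2nd Monday of each month.
2nd Monday of October 2018: 2018-10-08.
November 2018 — 2nd Monday is 2018-11-12.
December 2018 — 2nd Monday is 2018-12-10.
2nd Monday of January 2019: 2019-01-14.
2nd Monday of February 2019: 2019-02-11.
March 2019 — 2nd Monday is 2019-03-11.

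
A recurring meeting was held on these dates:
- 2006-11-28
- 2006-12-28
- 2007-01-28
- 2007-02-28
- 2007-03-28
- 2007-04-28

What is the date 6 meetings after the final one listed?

2007-10-28

The day-of-month is always 28 (30, 31, 31, 28, 31 days between events).
So this recurs on the 28th of each month.
May 2007: 2007-05-28.
Next: June 2007 → 2007-06-28.
Next: July 2007 → 2007-07-28.
Next: August 2007 → 2007-08-28.
Next: September 2007 → 2007-09-28.
October 2007: 2007-10-28.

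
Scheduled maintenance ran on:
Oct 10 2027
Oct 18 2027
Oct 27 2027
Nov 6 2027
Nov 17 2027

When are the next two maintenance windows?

Nov 29 2027, Dec 12 2027

The spacing grows by 1 each time: 8, 9, 10, 11 days.
Next gap: 12 days. Nov 17 2027 + 12 days = Nov 29 2027.
Next gap: 13 days. Nov 29 2027 + 13 days = Dec 12 2027.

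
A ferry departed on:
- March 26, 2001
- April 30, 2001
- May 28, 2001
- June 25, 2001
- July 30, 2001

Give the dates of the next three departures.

August 27, 2001; September 24, 2001; October 29, 2001

These are Mondays with 35, 28, 28, 35-day gaps.
Each is the final Monday of its month — April 30, 2001 is past the 28th, so '4th Monday' doesn't fit.
Last Monday of August 2001: August 27, 2001.
Last Monday of September 2001: September 24, 2001.
Last Monday of October 2001: October 29, 2001.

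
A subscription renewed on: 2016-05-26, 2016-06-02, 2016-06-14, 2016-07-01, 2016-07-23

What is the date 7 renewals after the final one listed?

Intervals are 7, 12, 17, 22 days — an arithmetic progression with common difference 5.
Next gap: 27 days. 2016-07-23 + 27 days = 2016-08-19.
Next gap: 32 days. 2016-08-19 + 32 days = 2016-09-20.
Next gap: 37 days. 2016-09-20 + 37 days = 2016-10-27.
Next gap: 42 days. 2016-10-27 + 42 days = 2016-12-08.
Next gap: 47 days. 2016-12-08 + 47 days = 2017-01-24.
Next gap: 52 days. 2017-01-24 + 52 days = 2017-03-17.
Next gap: 57 days. 2017-03-17 + 57 days = 2017-05-13.

2017-05-13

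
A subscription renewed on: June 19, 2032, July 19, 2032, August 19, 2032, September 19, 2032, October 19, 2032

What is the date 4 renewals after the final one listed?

Each date is the 19th; the gaps (30, 31, 31, 30) track the month lengths.
The rule is the 19th of each month.
November 2032: November 19, 2032.
Next: December 2032 → December 19, 2032.
Next: January 2033 → January 19, 2033.
Next: February 2033 → February 19, 2033.

February 19, 2033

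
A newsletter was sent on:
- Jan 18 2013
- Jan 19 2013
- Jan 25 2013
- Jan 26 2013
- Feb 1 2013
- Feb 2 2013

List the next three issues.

Feb 8 2013, Feb 9 2013, Feb 15 2013

The gap pattern 1, 6, 1, 6, 1 repeats every 2 events.
These are the Fridays and Saturdays of each week.
The following Friday is Feb 8 2013.
The following Saturday is Feb 9 2013.
Next Friday: Feb 15 2013.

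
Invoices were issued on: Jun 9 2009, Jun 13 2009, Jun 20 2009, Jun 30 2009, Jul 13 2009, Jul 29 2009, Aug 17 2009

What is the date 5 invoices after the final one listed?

The spacing grows by 3 each time: 4, 7, 10, 13, 16, 19 days.
Next gap: 22 days. Aug 17 2009 + 22 days = Sep 8 2009.
Next gap: 25 days. Sep 8 2009 + 25 days = Oct 3 2009.
Next gap: 28 days. Oct 3 2009 + 28 days = Oct 31 2009.
Next gap: 31 days. Oct 31 2009 + 31 days = Dec 1 2009.
Next gap: 34 days. Dec 1 2009 + 34 days = Jan 4 2010.

Jan 4 2010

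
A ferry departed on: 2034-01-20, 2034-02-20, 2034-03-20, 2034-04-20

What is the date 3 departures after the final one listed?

2034-07-20

Each date is the 20th; the gaps (31, 28, 31) track the month lengths.
The rule is the 20th of each month.
May 2034: 2034-05-20.
June 2034: 2034-06-20.
Next: July 2034 → 2034-07-20.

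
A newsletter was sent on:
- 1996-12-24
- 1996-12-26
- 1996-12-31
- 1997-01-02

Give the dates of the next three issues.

1997-01-07, 1997-01-09, 1997-01-14

Gaps: 2, 5, 2 days — not constant, but cyclic with period 2.
The events fall on every Tuesday and Thursday.
The following Tuesday is 1997-01-07.
Next Thursday: 1997-01-09.
The following Tuesday is 1997-01-14.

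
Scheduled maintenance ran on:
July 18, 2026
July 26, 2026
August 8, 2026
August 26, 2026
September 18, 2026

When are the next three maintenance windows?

October 16, 2026; November 18, 2026; December 26, 2026

Gaps: 8, 13, 18, 23 days — each gap is 5 larger than the previous one.
Next gap: 28 days. September 18, 2026 + 28 days = October 16, 2026.
Next gap: 33 days. October 16, 2026 + 33 days = November 18, 2026.
Next gap: 38 days. November 18, 2026 + 38 days = December 26, 2026.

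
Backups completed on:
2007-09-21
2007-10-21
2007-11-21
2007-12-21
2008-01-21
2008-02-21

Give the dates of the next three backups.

The day-of-month is always 21 (30, 31, 30, 31, 31 days between events).
So this recurs on the 21st of each month.
Next: March 2008 → 2008-03-21.
Next: April 2008 → 2008-04-21.
Next: May 2008 → 2008-05-21.

2008-03-21, 2008-04-21, 2008-05-21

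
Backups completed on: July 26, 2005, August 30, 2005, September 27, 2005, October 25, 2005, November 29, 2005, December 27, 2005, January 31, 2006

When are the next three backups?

Every date is a Tuesday; gaps 35, 28, 28, 35, 28, 35 days.
Each is the last Tuesday of its month (at least one falls on the 29th or later, ruling out '4th Tuesday').
February 2006 ends with Tuesday February 28, 2006.
Last Tuesday of March 2006: March 28, 2006.
April 2006 ends with Tuesday April 25, 2006.

February 28, 2006; March 28, 2006; April 25, 2006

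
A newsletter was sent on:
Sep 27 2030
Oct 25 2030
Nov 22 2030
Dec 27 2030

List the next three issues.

Jan 24 2031, Feb 28 2031, Mar 28 2031

These are Fridays at 28- or 35-day spacing (28, 28, 35).
The pattern: 4th Friday of the month.
January 2031 — 4th Friday is Jan 24 2031.
February 2031 — 4th Friday is Feb 28 2031.
4th Friday of March 2031: Mar 28 2031.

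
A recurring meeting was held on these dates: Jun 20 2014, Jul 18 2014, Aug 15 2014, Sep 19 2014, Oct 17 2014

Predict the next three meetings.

Nov 21 2014, Dec 19 2014, Jan 16 2015

These are Fridays at 28- or 35-day spacing (28, 28, 35, 28).
The pattern: 3rd Friday of the month.
3rd Friday of November 2014: Nov 21 2014.
December 2014 — 3rd Friday is Dec 19 2014.
January 2015 — 3rd Friday is Jan 16 2015.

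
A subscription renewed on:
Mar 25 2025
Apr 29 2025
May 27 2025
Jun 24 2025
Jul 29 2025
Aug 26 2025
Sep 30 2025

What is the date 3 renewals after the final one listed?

Dec 30 2025

All Tuesdays; the gaps (35, 28, 28, 35, 28, 35) vary with month length.
This is the last Tuesday of each month.
Last Tuesday of October 2025: Oct 28 2025.
Last Tuesday of November 2025: Nov 25 2025.
December 2025 ends with Tuesday Dec 30 2025.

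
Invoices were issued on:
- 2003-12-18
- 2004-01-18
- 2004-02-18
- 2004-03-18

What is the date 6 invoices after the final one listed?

2004-09-18

Each date is the 18th; the gaps (31, 31, 29) track the month lengths.
The rule is the 18th of each month.
April 2004: 2004-04-18.
Next: May 2004 → 2004-05-18.
June 2004: 2004-06-18.
Next: July 2004 → 2004-07-18.
August 2004: 2004-08-18.
September 2004: 2004-09-18.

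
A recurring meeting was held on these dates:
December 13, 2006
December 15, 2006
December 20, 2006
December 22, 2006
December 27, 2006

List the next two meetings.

The gap pattern 2, 5, 2, 5 repeats every 2 events.
These are the Wednesdays and Fridays of each week.
Next Friday: December 29, 2006.
Next Wednesday: January 3, 2007.

December 29, 2006; January 3, 2007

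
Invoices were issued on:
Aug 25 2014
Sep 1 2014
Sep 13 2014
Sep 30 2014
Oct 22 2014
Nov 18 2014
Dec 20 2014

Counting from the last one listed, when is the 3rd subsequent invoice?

Intervals are 7, 12, 17, 22, 27, 32 days — an arithmetic progression with common difference 5.
Next gap: 37 days. Dec 20 2014 + 37 days = Jan 26 2015.
Next gap: 42 days. Jan 26 2015 + 42 days = Mar 9 2015.
Next gap: 47 days. Mar 9 2015 + 47 days = Apr 25 2015.

Apr 25 2015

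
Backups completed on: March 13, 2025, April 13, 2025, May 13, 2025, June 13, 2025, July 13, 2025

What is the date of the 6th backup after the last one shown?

January 13, 2026

Each date is the 13th; the gaps (31, 30, 31, 30) track the month lengths.
The rule is the 13th of each month.
August 2025: August 13, 2025.
Next: September 2025 → September 13, 2025.
October 2025: October 13, 2025.
Next: November 2025 → November 13, 2025.
December 2025: December 13, 2025.
January 2026: January 13, 2026.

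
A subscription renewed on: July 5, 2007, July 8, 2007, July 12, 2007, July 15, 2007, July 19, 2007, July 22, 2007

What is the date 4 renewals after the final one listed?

Gaps: 3, 4, 3, 4, 3 days — not constant, but cyclic with period 2.
The events fall on every Thursday and Sunday.
The following Thursday is July 26, 2007.
Next Sunday: July 29, 2007.
The following Thursday is August 2, 2007.
The following Sunday is August 5, 2007.

August 5, 2007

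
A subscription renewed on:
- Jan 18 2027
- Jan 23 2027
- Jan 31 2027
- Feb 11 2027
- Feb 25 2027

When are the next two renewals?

Mar 14 2027, Apr 3 2027

Intervals are 5, 8, 11, 14 days — an arithmetic progression with common difference 3.
Next gap: 17 days. Feb 25 2027 + 17 days = Mar 14 2027.
Next gap: 20 days. Mar 14 2027 + 20 days = Apr 3 2027.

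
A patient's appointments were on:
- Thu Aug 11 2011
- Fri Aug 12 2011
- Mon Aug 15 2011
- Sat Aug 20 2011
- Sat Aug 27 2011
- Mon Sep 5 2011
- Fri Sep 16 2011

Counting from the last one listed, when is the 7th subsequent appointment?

The spacing grows by 2 each time: 1, 3, 5, 7, 9, 11 days.
Next gap: 13 days. Fri Sep 16 2011 + 13 days = Thu Sep 29 2011.
Next gap: 15 days. Thu Sep 29 2011 + 15 days = Fri Oct 14 2011.
Next gap: 17 days. Fri Oct 14 2011 + 17 days = Mon Oct 31 2011.
Next gap: 19 days. Mon Oct 31 2011 + 19 days = Sat Nov 19 2011.
Next gap: 21 days. Sat Nov 19 2011 + 21 days = Sat Dec 10 2011.
Next gap: 23 days. Sat Dec 10 2011 + 23 days = Mon Jan 2 2012.
Next gap: 25 days. Mon Jan 2 2012 + 25 days = Fri Jan 27 2012.

Fri Jan 27 2012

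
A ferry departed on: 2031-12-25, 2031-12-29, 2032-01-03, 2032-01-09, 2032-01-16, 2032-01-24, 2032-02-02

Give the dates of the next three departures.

2032-02-12, 2032-02-23, 2032-03-06

The spacing grows by 1 each time: 4, 5, 6, 7, 8, 9 days.
Next gap: 10 days. 2032-02-02 + 10 days = 2032-02-12.
Next gap: 11 days. 2032-02-12 + 11 days = 2032-02-23.
Next gap: 12 days. 2032-02-23 + 12 days = 2032-03-06.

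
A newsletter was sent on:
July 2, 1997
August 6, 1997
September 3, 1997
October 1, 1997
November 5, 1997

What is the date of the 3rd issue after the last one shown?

February 4, 1998

These are Wednesdays at 28- or 35-day spacing (35, 28, 28, 35).
The pattern: 1st Wednesday of the month.
December 1997 — 1st Wednesday is December 3, 1997.
1st Wednesday of January 1998: January 7, 1998.
1st Wednesday of February 1998: February 4, 1998.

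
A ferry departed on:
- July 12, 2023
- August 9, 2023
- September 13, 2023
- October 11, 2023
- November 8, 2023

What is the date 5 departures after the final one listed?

All dates are Wednesdays, 28, 35, 28, 28 days apart.
Specifically, the 2nd Wednesday of each month.
2nd Wednesday of December 2023: December 13, 2023.
January 2024 — 2nd Wednesday is January 10, 2024.
February 2024 — 2nd Wednesday is February 14, 2024.
2nd Wednesday of March 2024: March 13, 2024.
April 2024 — 2nd Wednesday is April 10, 2024.

April 10, 2024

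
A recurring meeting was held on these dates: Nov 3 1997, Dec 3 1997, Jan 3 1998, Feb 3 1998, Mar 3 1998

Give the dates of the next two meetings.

Gaps: 30, 31, 31, 28 days — not constant. Every event is on the 3rd of the month.
Pattern: the 3rd of each month.
April 1998: Apr 3 1998.
Next: May 1998 → May 3 1998.

Apr 3 1998, May 3 1998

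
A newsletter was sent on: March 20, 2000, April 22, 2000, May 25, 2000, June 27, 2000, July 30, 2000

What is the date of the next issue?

Every event comes 33 days after the last (33, 33, 33, 33).
July 30, 2000 + 33 days = September 1, 2000.

September 1, 2000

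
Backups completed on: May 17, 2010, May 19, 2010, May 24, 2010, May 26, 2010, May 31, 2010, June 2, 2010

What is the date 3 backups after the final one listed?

The gap pattern 2, 5, 2, 5, 2 repeats every 2 events.
These are the Mondays and Wednesdays of each week.
The following Monday is June 7, 2010.
Next Wednesday: June 9, 2010.
Next Monday: June 14, 2010.

June 14, 2010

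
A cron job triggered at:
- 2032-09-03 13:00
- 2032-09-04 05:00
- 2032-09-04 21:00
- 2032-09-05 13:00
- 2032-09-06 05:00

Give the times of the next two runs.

The interval is a steady 16 hours (16, 16, 16, 16).
2032-09-06 05:00 + 16 h = 2032-09-06 21:00.
2032-09-06 21:00 + 16 h = 2032-09-07 13:00.

2032-09-06 21:00, 2032-09-07 13:00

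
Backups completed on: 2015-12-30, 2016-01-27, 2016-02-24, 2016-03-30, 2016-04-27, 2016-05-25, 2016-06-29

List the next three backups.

All Wednesdays; the gaps (28, 28, 35, 28, 28, 35) vary with month length.
This is the last Wednesday of each month.
Last Wednesday of July 2016: 2016-07-27.
August 2016 ends with Wednesday 2016-08-31.
Last Wednesday of September 2016: 2016-09-28.

2016-07-27, 2016-08-31, 2016-09-28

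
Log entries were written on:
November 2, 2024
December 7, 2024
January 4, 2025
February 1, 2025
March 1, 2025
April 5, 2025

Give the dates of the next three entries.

May 3, 2025; June 7, 2025; July 5, 2025

All dates are Saturdays, 35, 28, 28, 28, 35 days apart.
Specifically, the 1st Saturday of each month.
May 2025 — 1st Saturday is May 3, 2025.
June 2025 — 1st Saturday is June 7, 2025.
1st Saturday of July 2025: July 5, 2025.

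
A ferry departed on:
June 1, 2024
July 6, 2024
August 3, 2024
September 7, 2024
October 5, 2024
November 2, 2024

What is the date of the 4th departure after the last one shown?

March 1, 2025

These are Saturdays at 28- or 35-day spacing (35, 28, 35, 28, 28).
The pattern: 1st Saturday of the month.
1st Saturday of December 2024: December 7, 2024.
January 2025 — 1st Saturday is January 4, 2025.
February 2025 — 1st Saturday is February 1, 2025.
1st Saturday of March 2025: March 1, 2025.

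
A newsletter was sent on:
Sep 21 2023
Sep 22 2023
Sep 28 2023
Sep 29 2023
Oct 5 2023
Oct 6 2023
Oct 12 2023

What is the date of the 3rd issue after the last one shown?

The gap pattern 1, 6, 1, 6, 1, 6 repeats every 2 events.
These are the Thursdays and Fridays of each week.
Next Friday: Oct 13 2023.
The following Thursday is Oct 19 2023.
The following Friday is Oct 20 2023.

Oct 20 2023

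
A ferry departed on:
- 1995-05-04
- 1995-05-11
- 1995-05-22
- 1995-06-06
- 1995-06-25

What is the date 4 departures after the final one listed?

Gaps: 7, 11, 15, 19 days — each gap is 4 larger than the previous one.
Next gap: 23 days. 1995-06-25 + 23 days = 1995-07-18.
Next gap: 27 days. 1995-07-18 + 27 days = 1995-08-14.
Next gap: 31 days. 1995-08-14 + 31 days = 1995-09-14.
Next gap: 35 days. 1995-09-14 + 35 days = 1995-10-19.

1995-10-19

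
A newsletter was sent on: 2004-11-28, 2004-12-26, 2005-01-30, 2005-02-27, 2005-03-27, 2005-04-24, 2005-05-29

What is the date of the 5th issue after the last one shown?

All Sundays; the gaps (28, 35, 28, 28, 28, 35) vary with month length.
This is the last Sunday of each month.
June 2005 ends with Sunday 2005-06-26.
July 2005 ends with Sunday 2005-07-31.
Last Sunday of August 2005: 2005-08-28.
September 2005 ends with Sunday 2005-09-25.
Last Sunday of October 2005: 2005-10-30.

2005-10-30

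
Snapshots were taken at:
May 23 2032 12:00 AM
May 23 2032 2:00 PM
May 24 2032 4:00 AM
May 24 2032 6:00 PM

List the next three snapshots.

May 25 2032 8:00 AM, May 25 2032 10:00 PM, May 26 2032 12:00 PM

Gaps: 14, 14, 14 hours — each event is 14 hours after the previous one.
May 24 2032 6:00 PM + 14 h = May 25 2032 8:00 AM.
May 25 2032 8:00 AM + 14 h = May 25 2032 10:00 PM.
May 25 2032 10:00 PM + 14 h = May 26 2032 12:00 PM.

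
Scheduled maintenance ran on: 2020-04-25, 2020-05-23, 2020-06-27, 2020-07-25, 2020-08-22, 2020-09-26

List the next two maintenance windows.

These are Saturdays at 28- or 35-day spacing (28, 35, 28, 28, 35).
The pattern: 4th Saturday of the month.
4th Saturday of October 2020: 2020-10-24.
4th Saturday of November 2020: 2020-11-28.

2020-10-24, 2020-11-28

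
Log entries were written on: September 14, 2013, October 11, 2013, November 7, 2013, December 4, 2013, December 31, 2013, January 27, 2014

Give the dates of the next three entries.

Every event comes 27 days after the last (27, 27, 27, 27, 27).
January 27, 2014 + 27 days = February 23, 2014.
February 23, 2014 + 27 days = March 22, 2014.
March 22, 2014 + 27 days = April 18, 2014.

February 23, 2014; March 22, 2014; April 18, 2014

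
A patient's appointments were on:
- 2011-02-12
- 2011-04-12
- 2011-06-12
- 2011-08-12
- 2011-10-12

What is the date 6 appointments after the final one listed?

2012-10-12

The day-of-month is always 12 (59, 61, 61, 61 days between events).
So this recurs on the 12th of every 2 months.
December 2011: 2011-12-12.
Next: February 2012 → 2012-02-12.
Next: April 2012 → 2012-04-12.
Next: June 2012 → 2012-06-12.
August 2012: 2012-08-12.
Next: October 2012 → 2012-10-12.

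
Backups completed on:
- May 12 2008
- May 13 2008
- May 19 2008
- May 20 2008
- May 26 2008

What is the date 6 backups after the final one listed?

Gaps: 1, 6, 1, 6 days — not constant, but cyclic with period 2.
The events fall on every Monday and Tuesday.
The following Tuesday is May 27 2008.
The following Monday is Jun 2 2008.
The following Tuesday is Jun 3 2008.
The following Monday is Jun 9 2008.
Next Tuesday: Jun 10 2008.
Next Monday: Jun 16 2008.

Jun 16 2008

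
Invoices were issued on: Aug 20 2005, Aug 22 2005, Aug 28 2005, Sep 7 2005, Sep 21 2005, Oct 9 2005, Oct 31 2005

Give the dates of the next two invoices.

Nov 26 2005, Dec 26 2005

Gaps: 2, 6, 10, 14, 18, 22 days — each gap is 4 larger than the previous one.
Next gap: 26 days. Oct 31 2005 + 26 days = Nov 26 2005.
Next gap: 30 days. Nov 26 2005 + 30 days = Dec 26 2005.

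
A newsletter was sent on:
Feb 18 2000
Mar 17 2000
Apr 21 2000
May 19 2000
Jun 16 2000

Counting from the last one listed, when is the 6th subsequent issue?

Dec 15 2000

Gaps: 28, 35, 28, 28 days — a mix of 28 and 35. Every date is a Friday.
Each is the 3rd Friday of its month.
July 2000 — 3rd Friday is Jul 21 2000.
August 2000 — 3rd Friday is Aug 18 2000.
September 2000 — 3rd Friday is Sep 15 2000.
3rd Friday of October 2000: Oct 20 2000.
3rd Friday of November 2000: Nov 17 2000.
December 2000 — 3rd Friday is Dec 15 2000.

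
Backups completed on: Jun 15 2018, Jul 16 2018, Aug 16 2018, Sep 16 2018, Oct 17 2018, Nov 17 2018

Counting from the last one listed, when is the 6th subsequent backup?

May 22 2019

Gaps between consecutive events: 31, 31, 31, 31, 31 days — a constant 31-day interval.
Nov 17 2018 + 31 days = Dec 18 2018.
Dec 18 2018 + 31 days = Jan 18 2019.
Jan 18 2019 + 31 days = Feb 18 2019.
Feb 18 2019 + 31 days = Mar 21 2019.
Mar 21 2019 + 31 days = Apr 21 2019.
Apr 21 2019 + 31 days = May 22 2019.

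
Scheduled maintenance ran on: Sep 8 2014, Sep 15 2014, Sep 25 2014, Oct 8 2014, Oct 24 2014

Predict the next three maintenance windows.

Nov 12 2014, Dec 4 2014, Dec 29 2014

Intervals are 7, 10, 13, 16 days — an arithmetic progression with common difference 3.
Next gap: 19 days. Oct 24 2014 + 19 days = Nov 12 2014.
Next gap: 22 days. Nov 12 2014 + 22 days = Dec 4 2014.
Next gap: 25 days. Dec 4 2014 + 25 days = Dec 29 2014.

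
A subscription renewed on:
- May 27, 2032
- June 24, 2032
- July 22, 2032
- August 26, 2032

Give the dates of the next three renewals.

Gaps: 28, 28, 35 days — a mix of 28 and 35. Every date is a Thursday.
Each is the 4th Thursday of its month.
September 2032 — 4th Thursday is September 23, 2032.
4th Thursday of October 2032: October 28, 2032.
November 2032 — 4th Thursday is November 25, 2032.

September 23, 2032; October 28, 2032; November 25, 2032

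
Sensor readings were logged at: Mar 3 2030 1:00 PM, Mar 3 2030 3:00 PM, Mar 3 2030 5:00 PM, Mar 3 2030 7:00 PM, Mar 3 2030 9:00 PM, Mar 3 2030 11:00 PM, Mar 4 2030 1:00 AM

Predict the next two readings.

Mar 4 2030 3:00 AM, Mar 4 2030 5:00 AM

Gaps: 2, 2, 2, 2, 2, 2 hours — each event is 2 hours after the previous one.
Mar 4 2030 1:00 AM + 2 h = Mar 4 2030 3:00 AM.
Mar 4 2030 3:00 AM + 2 h = Mar 4 2030 5:00 AM.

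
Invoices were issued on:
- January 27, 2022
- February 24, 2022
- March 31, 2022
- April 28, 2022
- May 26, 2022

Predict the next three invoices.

June 30, 2022; July 28, 2022; August 25, 2022

These are Thursdays with 28, 35, 28, 28-day gaps.
Each is the final Thursday of its month — March 31, 2022 is past the 28th, so '4th Thursday' doesn't fit.
June 2022 ends with Thursday June 30, 2022.
Last Thursday of July 2022: July 28, 2022.
Last Thursday of August 2022: August 25, 2022.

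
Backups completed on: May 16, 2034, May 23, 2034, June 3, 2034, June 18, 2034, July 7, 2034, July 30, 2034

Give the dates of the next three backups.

The spacing grows by 4 each time: 7, 11, 15, 19, 23 days.
Next gap: 27 days. July 30, 2034 + 27 days = August 26, 2034.
Next gap: 31 days. August 26, 2034 + 31 days = September 26, 2034.
Next gap: 35 days. September 26, 2034 + 35 days = October 31, 2034.

August 26, 2034; September 26, 2034; October 31, 2034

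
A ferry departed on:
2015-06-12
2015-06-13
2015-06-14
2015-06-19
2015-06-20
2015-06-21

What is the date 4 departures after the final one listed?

Every event lands on a Friday or Saturday or Sunday (gaps cycle 1, 1, 5, 1, 1).
So the schedule is: every Friday, Saturday and Sunday.
The following Friday is 2015-06-26.
The following Saturday is 2015-06-27.
Next Sunday: 2015-06-28.
Next Friday: 2015-07-03.

2015-07-03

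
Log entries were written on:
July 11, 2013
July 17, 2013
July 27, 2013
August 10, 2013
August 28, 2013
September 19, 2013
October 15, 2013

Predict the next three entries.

November 14, 2013; December 18, 2013; January 25, 2014

Intervals are 6, 10, 14, 18, 22, 26 days — an arithmetic progression with common difference 4.
Next gap: 30 days. October 15, 2013 + 30 days = November 14, 2013.
Next gap: 34 days. November 14, 2013 + 34 days = December 18, 2013.
Next gap: 38 days. December 18, 2013 + 38 days = January 25, 2014.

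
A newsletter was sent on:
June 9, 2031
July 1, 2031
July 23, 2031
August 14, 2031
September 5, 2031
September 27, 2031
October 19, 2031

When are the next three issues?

November 10, 2031; December 2, 2031; December 24, 2031

Every event comes 22 days after the last (22, 22, 22, 22, 22, 22).
October 19, 2031 + 22 days = November 10, 2031.
November 10, 2031 + 22 days = December 2, 2031.
December 2, 2031 + 22 days = December 24, 2031.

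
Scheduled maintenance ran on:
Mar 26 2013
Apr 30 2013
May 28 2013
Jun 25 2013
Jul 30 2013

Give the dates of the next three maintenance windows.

Aug 27 2013, Sep 24 2013, Oct 29 2013

These are Tuesdays with 35, 28, 28, 35-day gaps.
Each is the final Tuesday of its month — Apr 30 2013 is past the 28th, so '4th Tuesday' doesn't fit.
August 2013 ends with Tuesday Aug 27 2013.
Last Tuesday of September 2013: Sep 24 2013.
Last Tuesday of October 2013: Oct 29 2013.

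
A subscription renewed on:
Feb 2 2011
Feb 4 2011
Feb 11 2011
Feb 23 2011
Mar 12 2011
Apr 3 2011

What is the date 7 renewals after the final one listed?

The spacing grows by 5 each time: 2, 7, 12, 17, 22 days.
Next gap: 27 days. Apr 3 2011 + 27 days = Apr 30 2011.
Next gap: 32 days. Apr 30 2011 + 32 days = Jun 1 2011.
Next gap: 37 days. Jun 1 2011 + 37 days = Jul 8 2011.
Next gap: 42 days. Jul 8 2011 + 42 days = Aug 19 2011.
Next gap: 47 days. Aug 19 2011 + 47 days = Oct 5 2011.
Next gap: 52 days. Oct 5 2011 + 52 days = Nov 26 2011.
Next gap: 57 days. Nov 26 2011 + 57 days = Jan 22 2012.

Jan 22 2012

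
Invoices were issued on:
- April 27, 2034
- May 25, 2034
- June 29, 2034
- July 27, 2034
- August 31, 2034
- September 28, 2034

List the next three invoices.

October 26, 2034; November 30, 2034; December 28, 2034

These are Thursdays with 28, 35, 28, 35, 28-day gaps.
Each is the final Thursday of its month — June 29, 2034 is past the 28th, so '4th Thursday' doesn't fit.
Last Thursday of October 2034: October 26, 2034.
November 2034 ends with Thursday November 30, 2034.
December 2034 ends with Thursday December 28, 2034.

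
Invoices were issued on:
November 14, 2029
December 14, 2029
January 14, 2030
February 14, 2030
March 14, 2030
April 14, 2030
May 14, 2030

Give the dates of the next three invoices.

June 14, 2030; July 14, 2030; August 14, 2030

Gaps: 30, 31, 31, 28, 31, 30 days — not constant. Every event is on the 14th of the month.
Pattern: the 14th of each month.
June 2030: June 14, 2030.
July 2030: July 14, 2030.
August 2030: August 14, 2030.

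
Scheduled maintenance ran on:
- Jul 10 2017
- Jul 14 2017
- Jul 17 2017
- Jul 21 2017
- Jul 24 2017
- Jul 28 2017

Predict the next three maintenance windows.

Jul 31 2017, Aug 4 2017, Aug 7 2017

Every event lands on a Monday or Friday (gaps cycle 4, 3, 4, 3, 4).
So the schedule is: every Monday and Friday.
Next Monday: Jul 31 2017.
Next Friday: Aug 4 2017.
Next Monday: Aug 7 2017.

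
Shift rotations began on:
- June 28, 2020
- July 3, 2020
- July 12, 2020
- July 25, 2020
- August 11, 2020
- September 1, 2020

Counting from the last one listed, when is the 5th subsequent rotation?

February 13, 2021

The spacing grows by 4 each time: 5, 9, 13, 17, 21 days.
Next gap: 25 days. September 1, 2020 + 25 days = September 26, 2020.
Next gap: 29 days. September 26, 2020 + 29 days = October 25, 2020.
Next gap: 33 days. October 25, 2020 + 33 days = November 27, 2020.
Next gap: 37 days. November 27, 2020 + 37 days = January 3, 2021.
Next gap: 41 days. January 3, 2021 + 41 days = February 13, 2021.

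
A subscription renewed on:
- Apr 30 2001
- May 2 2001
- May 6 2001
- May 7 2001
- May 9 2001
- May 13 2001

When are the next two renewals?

May 14 2001, May 16 2001

The gap pattern 2, 4, 1, 2, 4 repeats every 3 events.
These are the Mondays, Wednesdays and Sundays of each week.
The following Monday is May 14 2001.
The following Wednesday is May 16 2001.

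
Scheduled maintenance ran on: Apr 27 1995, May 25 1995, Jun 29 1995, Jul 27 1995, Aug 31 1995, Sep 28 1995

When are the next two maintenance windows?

Oct 26 1995, Nov 30 1995

These are Thursdays with 28, 35, 28, 35, 28-day gaps.
Each is the final Thursday of its month — Jun 29 1995 is past the 28th, so '4th Thursday' doesn't fit.
October 1995 ends with Thursday Oct 26 1995.
Last Thursday of November 1995: Nov 30 1995.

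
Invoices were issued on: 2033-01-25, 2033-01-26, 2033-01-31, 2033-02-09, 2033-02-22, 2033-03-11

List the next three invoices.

2033-04-01, 2033-04-26, 2033-05-25

The spacing grows by 4 each time: 1, 5, 9, 13, 17 days.
Next gap: 21 days. 2033-03-11 + 21 days = 2033-04-01.
Next gap: 25 days. 2033-04-01 + 25 days = 2033-04-26.
Next gap: 29 days. 2033-04-26 + 29 days = 2033-05-25.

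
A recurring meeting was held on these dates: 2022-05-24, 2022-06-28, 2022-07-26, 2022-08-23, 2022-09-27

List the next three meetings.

2022-10-25, 2022-11-22, 2022-12-27

Gaps: 35, 28, 28, 35 days — a mix of 28 and 35. Every date is a Tuesday.
Each is the 4th Tuesday of its month.
4th Tuesday of October 2022: 2022-10-25.
4th Tuesday of November 2022: 2022-11-22.
4th Tuesday of December 2022: 2022-12-27.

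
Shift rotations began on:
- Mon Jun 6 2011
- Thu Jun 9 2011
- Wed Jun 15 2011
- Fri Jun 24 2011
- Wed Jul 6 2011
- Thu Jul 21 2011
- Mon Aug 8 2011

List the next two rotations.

Gaps: 3, 6, 9, 12, 15, 18 days — each gap is 3 larger than the previous one.
Next gap: 21 days. Mon Aug 8 2011 + 21 days = Mon Aug 29 2011.
Next gap: 24 days. Mon Aug 29 2011 + 24 days = Thu Sep 22 2011.

Mon Aug 29 2011, Thu Sep 22 2011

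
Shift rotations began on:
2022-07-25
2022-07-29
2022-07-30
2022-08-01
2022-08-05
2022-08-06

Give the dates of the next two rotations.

2022-08-08, 2022-08-12

The gap pattern 4, 1, 2, 4, 1 repeats every 3 events.
These are the Mondays, Fridays and Saturdays of each week.
The following Monday is 2022-08-08.
Next Friday: 2022-08-12.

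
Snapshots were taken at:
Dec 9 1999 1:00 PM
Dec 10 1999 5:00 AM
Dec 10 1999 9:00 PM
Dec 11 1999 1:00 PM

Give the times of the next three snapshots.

Dec 12 1999 5:00 AM, Dec 12 1999 9:00 PM, Dec 13 1999 1:00 PM

The interval is a steady 16 hours (16, 16, 16).
Dec 11 1999 1:00 PM + 16 h = Dec 12 1999 5:00 AM.
Dec 12 1999 5:00 AM + 16 h = Dec 12 1999 9:00 PM.
Dec 12 1999 9:00 PM + 16 h = Dec 13 1999 1:00 PM.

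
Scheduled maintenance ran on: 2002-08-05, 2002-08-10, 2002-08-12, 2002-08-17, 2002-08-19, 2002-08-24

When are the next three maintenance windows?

The gap pattern 5, 2, 5, 2, 5 repeats every 2 events.
These are the Mondays and Saturdays of each week.
The following Monday is 2002-08-26.
The following Saturday is 2002-08-31.
The following Monday is 2002-09-02.

2002-08-26, 2002-08-31, 2002-09-02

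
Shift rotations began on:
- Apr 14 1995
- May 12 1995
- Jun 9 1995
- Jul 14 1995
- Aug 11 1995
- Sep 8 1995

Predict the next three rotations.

Oct 13 1995, Nov 10 1995, Dec 8 1995

These are Fridays at 28- or 35-day spacing (28, 28, 35, 28, 28).
The pattern: 2nd Friday of the month.
2nd Friday of October 1995: Oct 13 1995.
2nd Friday of November 1995: Nov 10 1995.
2nd Friday of December 1995: Dec 8 1995.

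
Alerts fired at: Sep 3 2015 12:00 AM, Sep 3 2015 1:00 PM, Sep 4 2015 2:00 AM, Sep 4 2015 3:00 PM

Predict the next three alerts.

Gaps: 13, 13, 13 hours — each event is 13 hours after the previous one.
Sep 4 2015 3:00 PM + 13 h = Sep 5 2015 4:00 AM.
Sep 5 2015 4:00 AM + 13 h = Sep 5 2015 5:00 PM.
Sep 5 2015 5:00 PM + 13 h = Sep 6 2015 6:00 AM.

Sep 5 2015 4:00 AM, Sep 5 2015 5:00 PM, Sep 6 2015 6:00 AM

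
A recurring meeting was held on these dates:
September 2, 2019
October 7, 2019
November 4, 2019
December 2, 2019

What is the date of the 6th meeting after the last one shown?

All dates are Mondays, 35, 28, 28 days apart.
Specifically, the 1st Monday of each month.
January 2020 — 1st Monday is January 6, 2020.
1st Monday of February 2020: February 3, 2020.
1st Monday of March 2020: March 2, 2020.
1st Monday of April 2020: April 6, 2020.
1st Monday of May 2020: May 4, 2020.
June 2020 — 1st Monday is June 1, 2020.

June 1, 2020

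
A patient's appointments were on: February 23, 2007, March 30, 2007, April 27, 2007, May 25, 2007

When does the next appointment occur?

All Fridays; the gaps (35, 28, 28) vary with month length.
This is the last Friday of each month.
Last Friday of June 2007: June 29, 2007.

June 29, 2007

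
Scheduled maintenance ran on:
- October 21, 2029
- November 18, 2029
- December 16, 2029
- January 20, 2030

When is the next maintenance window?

Gaps: 28, 28, 35 days — a mix of 28 and 35. Every date is a Sunday.
Each is the 3rd Sunday of its month.
3rd Sunday of February 2030: February 17, 2030.

February 17, 2030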